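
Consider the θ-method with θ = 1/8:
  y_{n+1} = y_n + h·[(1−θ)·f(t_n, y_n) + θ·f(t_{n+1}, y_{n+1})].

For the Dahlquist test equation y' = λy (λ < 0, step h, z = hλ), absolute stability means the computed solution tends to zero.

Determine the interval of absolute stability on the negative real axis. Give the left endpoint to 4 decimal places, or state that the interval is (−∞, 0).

(-2.6667, 0).

With y'=λy (z=hλ):
  y_{n+1} = y_n + z·[7/8·y_n + 1/8·y_{n+1}] ⇒ (1 − 1/8z)y_{n+1} = (1 + 7/8z)y_n
  Hence R(z) = (1 + 7/8z)/(1 − 1/8z).

Find x<0 with |R(x)|<1.
x=-0.85: |R|=0.2316
R=−1: 1+7/8x = −1+1/8x ⇒ -3/4x=2 ⇒ x=2/(-3/4)=-2.6667
Confirm numerically:
  x=-1.928: |R|=0.55359 <1
  x=-1.869: |R|=0.51505 <1
  x=-1.575: |R|=0.31593 <1
  x=-1.210: |R|=0.05103 <1
  x=-3.014: |R|=1.18921 >1
  x=-2.713: |R|=1.02595 >1
Stable set (-2.6667, 0).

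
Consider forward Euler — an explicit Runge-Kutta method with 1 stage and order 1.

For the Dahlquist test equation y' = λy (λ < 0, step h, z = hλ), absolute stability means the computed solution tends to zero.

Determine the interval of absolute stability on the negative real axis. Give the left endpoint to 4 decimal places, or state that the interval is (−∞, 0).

(-2.0000, 0).

On y'=λy, z=hλ:
  order 1, 1-stage ⇒ R(z)=1+z
  (e.g. R(-1.79)=-0.79000, |R|=0.79000)

Boundary: |R(x)|=1, x<0.
x=-1.79: |R|=0.7900
|R(-1.68)|=0.6800 |R(-1.51)|=0.5100 |R(-1.44)|=0.4400
Bisect:
  x_lo=-2.8391 |R|=1.8391  x_hi=-0.1527 |R|=0.8473
  mid=-1.49593 |R|=0.49593 →hi
  mid=-2.16752 |R|=1.16752 →lo
  mid=-1.83172 |R|=0.83172 →hi
  mid=-1.99962 |R|=0.99962 →hi
  mid=-2.08357 |R|=1.08357 →lo
  mid=-2.04160 |R|=1.04160 →lo
  mid=-2.02061 |R|=1.02061 →lo
  mid=-2.01012 |R|=1.01012 →lo
  mid=-2.00487 |R|=1.00487 →lo
  mid=-2.00224 |R|=1.00224 →lo
  ...
  [-2.00011,-1.99995] ⇒ x*=-2.0000
Stable set (-2.0000, 0).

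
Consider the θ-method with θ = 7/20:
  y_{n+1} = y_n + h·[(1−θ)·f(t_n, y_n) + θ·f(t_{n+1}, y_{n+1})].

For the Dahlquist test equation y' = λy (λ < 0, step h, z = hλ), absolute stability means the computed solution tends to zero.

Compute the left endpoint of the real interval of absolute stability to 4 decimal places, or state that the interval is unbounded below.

On y'=λy, z=hλ:
  y_{n+1} = y_n + z·[13/20·y_n + 7/20·y_{n+1}] ⇒ (1 − 7/20z)y_{n+1} = (1 + 13/20z)y_n
  so R(z) = (1 + 13/20z)/(1 − 7/20z).

Need |R(x)|<1, x<0.
x=-1.47: |R|=0.0294
R=−1: 1+13/20x = −1+7/20x ⇒ -3/10x=2 ⇒ x=2/(-3/10)=-6.6667
Confirm numerically:
  x=-3.938: |R|=0.65580 <1
  x=-3.612: |R|=0.59527 <1
  x=-3.545: |R|=0.58206 <1
  x=-3.510: |R|=0.57505 <1
  x=-6.817: |R|=1.01332 >1
  x=-6.796: |R|=1.01148 >1
Interval (-6.6667, 0).

left endpoint -6.6667.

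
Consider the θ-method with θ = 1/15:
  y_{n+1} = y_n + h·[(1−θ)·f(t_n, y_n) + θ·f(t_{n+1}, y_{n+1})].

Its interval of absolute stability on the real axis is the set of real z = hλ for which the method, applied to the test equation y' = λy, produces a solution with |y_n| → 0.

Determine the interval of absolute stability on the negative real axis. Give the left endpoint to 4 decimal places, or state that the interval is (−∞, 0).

On y'=λy, z=hλ:
  y_{n+1} = y_n + z·[14/15·y_n + 1/15·y_{n+1}] ⇒ (1 − 1/15z)y_{n+1} = (1 + 14/15z)y_n
  R(z) = (1 + 14/15z)/(1 − 1/15z).

Find x<0 with |R(x)|<1.
x=-1.35: |R|=0.2385
R=−1: 1+14/15x = −1+1/15x ⇒ -13/15x=2 ⇒ x=2/(-13/15)=-2.3077
Confirm numerically:
  x=-2.106: |R|=0.84672 <1
  x=-1.894: |R|=0.68166 <1
  x=-1.834: |R|=0.63419 <1
  x=-2.893: |R|=1.42525 >1
  x=-2.690: |R|=1.28095 >1
Stable set (-2.3077, 0).

(-2.3077, 0).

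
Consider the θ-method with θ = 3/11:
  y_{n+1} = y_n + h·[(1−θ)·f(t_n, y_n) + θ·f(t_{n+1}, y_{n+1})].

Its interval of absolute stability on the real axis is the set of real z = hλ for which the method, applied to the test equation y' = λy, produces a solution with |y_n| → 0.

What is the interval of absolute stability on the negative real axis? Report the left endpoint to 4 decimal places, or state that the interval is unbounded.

Set f=λy, z=hλ:
  y_{n+1} = y_n + z·[8/11·y_n + 3/11·y_{n+1}] ⇒ (1 − 3/11z)y_{n+1} = (1 + 8/11z)y_n
  Hence R(z) = (1 + 8/11z)/(1 − 3/11z).

Boundary: |R(x)|=1, x<0.
x=-1.56: |R|=0.0944
R=−1: 1+8/11x = −1+3/11x ⇒ -5/11x=2 ⇒ x=2/(-5/11)=-4.4000
Confirm numerically:
  x=-3.053: |R|=0.66591 <1
  x=-1.856: |R|=0.23225 <1
  x=-1.825: |R|=0.21851 <1
  x=-4.582: |R|=1.03677 >1
  x=-4.479: |R|=1.01616 >1
Interval (-4.4000, 0).

z∈(-4.4000,0).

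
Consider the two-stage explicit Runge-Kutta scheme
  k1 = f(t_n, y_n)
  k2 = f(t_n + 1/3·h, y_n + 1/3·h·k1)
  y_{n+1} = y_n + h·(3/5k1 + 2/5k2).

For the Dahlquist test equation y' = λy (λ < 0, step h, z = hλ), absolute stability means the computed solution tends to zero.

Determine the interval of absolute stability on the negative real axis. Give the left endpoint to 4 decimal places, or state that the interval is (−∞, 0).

z∈(-7.5000,0).

Test eqn y'=λy, z=hλ:
  k1=λy_n ⇒ h·k1=z·y_n;  k2=λ(1+1/3z)y_n ⇒ h·k2=z(1+1/3z)y_n
  y_{n+1}/y_n = 1 + 3/5z + 2/5z(1+1/3z) = 1 + z + 2/15z²
  Hence R(z) = 1 + z + 2/15z².

Find x<0 with |R(x)|<1.
x=-1.51: |R|=0.2060
R=1: x+2/15x²=0 ⇒ x=−15/2=-7.5000; min R=1−1/(4·2/15)=-0.8750>−1
Confirm numerically:
  x=-7.321: |R|=0.82527 <1
  x=-6.759: |R|=0.33221 <1
  x=-4.281: |R|=0.83741 <1
  x=-3.947: |R|=0.86983 <1
  x=-8.081: |R|=1.62601 >1
  x=-7.983: |R|=1.51411 >1
  x=-7.580: |R|=1.08085 >1
So |R|<1 on (-7.5000, 0).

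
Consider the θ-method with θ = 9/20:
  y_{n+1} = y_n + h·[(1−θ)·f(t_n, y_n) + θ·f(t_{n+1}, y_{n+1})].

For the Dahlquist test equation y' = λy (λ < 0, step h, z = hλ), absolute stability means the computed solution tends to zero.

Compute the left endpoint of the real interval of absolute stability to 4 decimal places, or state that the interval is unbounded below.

z* = -20.0000.

With y'=λy (z=hλ):
  y_{n+1} = y_n + z·[11/20·y_n + 9/20·y_{n+1}] ⇒ (1 − 9/20z)y_{n+1} = (1 + 11/20z)y_n
  R(z) = (1 + 11/20z)/(1 − 9/20z).

Solve |R(x)|<1 on ℝ⁻.
x=-1.18: |R|=0.2293
R=−1: 1+11/20x = −1+9/20x ⇒ -1/10x=2 ⇒ x=2/(-1/10)=-20.0000
Confirm numerically:
  x=-18.981: |R|=0.98932 <1
  x=-10.728: |R|=0.84090 <1
  x=-9.835: |R|=0.81265 <1
  x=-8.981: |R|=0.78143 <1
  x=-20.255: |R|=1.00252 >1
  x=-20.238: |R|=1.00235 >1
Stable set (-20.0000, 0).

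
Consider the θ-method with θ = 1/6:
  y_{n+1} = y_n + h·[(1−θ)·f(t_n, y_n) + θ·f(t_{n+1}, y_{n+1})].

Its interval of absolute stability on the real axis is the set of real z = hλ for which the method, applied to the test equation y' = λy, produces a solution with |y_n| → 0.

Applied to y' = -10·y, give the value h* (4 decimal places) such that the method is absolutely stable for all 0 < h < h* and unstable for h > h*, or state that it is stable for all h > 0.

With y'=λy (z=hλ):
  y_{n+1} = y_n + z·[5/6·y_n + 1/6·y_{n+1}] ⇒ (1 − 1/6z)y_{n+1} = (1 + 5/6z)y_n
  ⇒ R(z) = (1 + 5/6z)/(1 − 1/6z).

Need |R(x)|<1, x<0.
x=-1.1: |R|=0.0704
R=−1: 1+5/6x = −1+1/6x ⇒ -2/3x=2 ⇒ x=2/(-2/3)=-3.0000
Confirm numerically:
  x=-2.702: |R|=0.86302 <1
  x=-1.883: |R|=0.43321 <1
  x=-1.233: |R|=0.02281 <1
  x=-3.393: |R|=1.16736 >1
  x=-3.370: |R|=1.15795 >1
  x=-3.294: |R|=1.12653 >1
Interval (-3.0000, 0).

(-3.0000,0); λ=-10 ⇒ h* = (3)/10 = 0.3000.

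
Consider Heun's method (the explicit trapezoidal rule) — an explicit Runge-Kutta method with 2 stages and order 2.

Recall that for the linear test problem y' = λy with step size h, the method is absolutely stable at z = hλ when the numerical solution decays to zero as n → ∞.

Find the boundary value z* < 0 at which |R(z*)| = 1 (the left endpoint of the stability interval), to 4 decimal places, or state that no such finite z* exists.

z* = -2.0000.

Set f=λy, z=hλ:
  order 2, 2-stage ⇒ R(z)=1+z+z^2/2
  (e.g. R(-1.11)=0.50605, |R|=0.50605)

Solve |R(x)|<1 on ℝ⁻.
x=-1.11: |R|=0.5060
|R(-2.09)|=1.0940 |R(-1.64)|=0.7048 |R(-0.75)|=0.5312
Bisect:
  x_lo=-2.5921 |R|=1.7673  x_hi=-0.2557 |R|=0.7770
  mid=-1.42390 |R|=0.58985 →hi
  mid=-2.00798 |R|=1.00801 →lo
  mid=-1.71594 |R|=0.75629 →hi
  mid=-1.86196 |R|=0.87149 →hi
  mid=-1.93497 |R|=0.93708 →hi
  mid=-1.97148 |R|=0.97188 →hi
  mid=-1.98973 |R|=0.98978 →hi
  mid=-1.99885 |R|=0.99885 →hi
  ...
  [-2.00014,-1.99999] ⇒ x*=-2.0000
Stable set (-2.0000, 0).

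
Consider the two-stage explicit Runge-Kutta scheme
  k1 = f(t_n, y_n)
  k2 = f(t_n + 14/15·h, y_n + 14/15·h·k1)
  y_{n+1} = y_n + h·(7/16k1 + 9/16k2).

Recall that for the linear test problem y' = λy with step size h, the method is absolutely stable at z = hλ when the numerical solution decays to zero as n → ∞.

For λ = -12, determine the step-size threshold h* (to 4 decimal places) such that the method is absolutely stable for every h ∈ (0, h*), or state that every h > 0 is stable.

(-1.9048,0); λ=-12 ⇒ h* = (40/21)/12 = 0.1587.

On y'=λy, z=hλ:
  k1=λy_n ⇒ h·k1=z·y_n;  k2=λ(1+14/15z)y_n ⇒ h·k2=z(1+14/15z)y_n
  y_{n+1}/y_n = 1 + 7/16z + 9/16z(1+14/15z) = 1 + z + 21/40z²
  ⇒ R(z) = 1 + z + 21/40z².

Boundary: |R(x)|=1, x<0.
x=-1.51: |R|=0.6871
R=1: x+21/40x²=0 ⇒ x=−40/21=-1.9048; min R=1−1/(4·21/40)=0.5238>−1
Confirm numerically:
  x=-1.751: |R|=0.85865 <1
  x=-1.706: |R|=0.82198 <1
  x=-1.627: |R|=0.76274 <1
  x=-0.981: |R|=0.52424 <1
  x=-2.323: |R|=1.51007 >1
  x=-2.169: |R|=1.30089 >1
  x=-2.145: |R|=1.27054 >1
So |R|<1 on (-1.9048, 0).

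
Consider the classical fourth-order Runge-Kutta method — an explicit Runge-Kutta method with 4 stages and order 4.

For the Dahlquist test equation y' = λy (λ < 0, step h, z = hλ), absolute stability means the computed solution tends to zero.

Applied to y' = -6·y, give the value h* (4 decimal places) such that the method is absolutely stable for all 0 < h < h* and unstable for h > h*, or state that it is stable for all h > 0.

Set f=λy, z=hλ:
  order 4, 4-stage ⇒ R(z)=1+z+z^2/2+z^3/6+z^4/24
  (e.g. R(-0.32)=0.72618, |R|=0.72618)

Solve |R(x)|<1 on ℝ⁻.
x=-0.32: |R|=0.7262
|R(-2.75)|=0.9481 |R(-2.5)|=0.6484 |R(-1.92)|=0.3098
Bisect:
  x_lo=-3.4902 |R|=2.6974  x_hi=-0.1054 |R|=0.8999
  mid=-1.79781 |R|=0.28507 →hi
  mid=-2.64400 |R|=0.80705 →hi
  mid=-3.06709 |R|=1.51492 →lo
  mid=-2.85555 |R|=1.11119 →lo
  mid=-2.74977 |R|=0.94775 →hi
  mid=-2.80266 |R|=1.02650 →lo
  mid=-2.77622 |R|=0.98640 →hi
  mid=-2.78944 |R|=1.00627 →lo
  mid=-2.78283 |R|=0.99629 →hi
  mid=-2.78613 |R|=1.00126 →lo
  ...
  [-2.78531,-2.78510] ⇒ x*=-2.7853
So |R|<1 on (-2.7853, 0).

(-2.7853,0); λ=-6 ⇒ h* = 0.4642.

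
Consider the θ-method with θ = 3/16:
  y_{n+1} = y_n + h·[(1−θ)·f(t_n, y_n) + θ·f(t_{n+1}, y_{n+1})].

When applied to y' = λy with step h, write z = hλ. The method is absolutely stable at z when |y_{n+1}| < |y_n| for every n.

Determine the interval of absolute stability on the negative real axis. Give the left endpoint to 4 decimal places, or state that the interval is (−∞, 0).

(-3.2000, 0).

On y'=λy, z=hλ:
  y_{n+1} = y_n + z·[13/16·y_n + 3/16·y_{n+1}] ⇒ (1 − 3/16z)y_{n+1} = (1 + 13/16z)y_n
  so R(z) = (1 + 13/16z)/(1 − 3/16z).

Find x<0 with |R(x)|<1.
x=-0.41: |R|=0.6193
R=−1: 1+13/16x = −1+3/16x ⇒ -5/8x=2 ⇒ x=2/(-5/8)=-3.2000
Confirm numerically:
  x=-2.704: |R|=0.79429 <1
  x=-1.711: |R|=0.29541 <1
  x=-1.709: |R|=0.29427 <1
  x=-3.569: |R|=1.13817 >1
  x=-3.446: |R|=1.09340 >1
Stable set (-3.2000, 0).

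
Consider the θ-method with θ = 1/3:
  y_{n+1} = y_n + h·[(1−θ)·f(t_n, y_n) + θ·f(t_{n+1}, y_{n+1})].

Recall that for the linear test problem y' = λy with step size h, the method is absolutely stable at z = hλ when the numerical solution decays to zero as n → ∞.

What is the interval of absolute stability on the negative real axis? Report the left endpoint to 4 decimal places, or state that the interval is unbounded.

Test eqn y'=λy, z=hλ:
  y_{n+1} = y_n + z·[2/3·y_n + 1/3·y_{n+1}] ⇒ (1 − 1/3z)y_{n+1} = (1 + 2/3z)y_n
  Hence R(z) = (1 + 2/3z)/(1 − 1/3z).

Solve |R(x)|<1 on ℝ⁻.
x=-0.36: |R|=0.6786
R=−1: 1+2/3x = −1+1/3x ⇒ -1/3x=2 ⇒ x=2/(-1/3)=-6.0000
Confirm numerically:
  x=-5.895: |R|=0.98820 <1
  x=-5.825: |R|=0.98017 <1
  x=-3.157: |R|=0.53825 <1
  x=-2.494: |R|=0.36185 <1
  x=-6.566: |R|=1.05917 >1
  x=-6.557: |R|=1.05828 >1
  x=-6.326: |R|=1.03496 >1
Interval (-6.0000, 0).

(-6.0000, 0).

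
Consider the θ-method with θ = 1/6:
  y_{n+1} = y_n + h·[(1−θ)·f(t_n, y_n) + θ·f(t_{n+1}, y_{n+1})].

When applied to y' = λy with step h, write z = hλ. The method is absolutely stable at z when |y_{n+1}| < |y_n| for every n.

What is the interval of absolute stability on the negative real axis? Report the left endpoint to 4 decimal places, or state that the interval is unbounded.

z∈(-3.0000,0).

With y'=λy (z=hλ):
  y_{n+1} = y_n + z·[5/6·y_n + 1/6·y_{n+1}] ⇒ (1 − 1/6z)y_{n+1} = (1 + 5/6z)y_n
  ⇒ R(z) = (1 + 5/6z)/(1 − 1/6z).

Need |R(x)|<1, x<0.
x=-0.92: |R|=0.2023
R=−1: 1+5/6x = −1+1/6x ⇒ -2/3x=2 ⇒ x=2/(-2/3)=-3.0000
Confirm numerically:
  x=-2.110: |R|=0.56104 <1
  x=-1.821: |R|=0.39701 <1
  x=-1.414: |R|=0.14432 <1
  x=-3.392: |R|=1.16695 >1
  x=-3.334: |R|=1.14313 >1
Stable set (-3.0000, 0).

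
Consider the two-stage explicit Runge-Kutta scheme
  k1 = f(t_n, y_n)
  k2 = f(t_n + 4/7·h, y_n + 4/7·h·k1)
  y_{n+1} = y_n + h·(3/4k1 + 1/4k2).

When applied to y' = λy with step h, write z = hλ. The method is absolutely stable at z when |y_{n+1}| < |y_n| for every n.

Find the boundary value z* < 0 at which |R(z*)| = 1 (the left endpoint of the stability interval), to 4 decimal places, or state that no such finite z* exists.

On y'=λy, z=hλ:
  k1=λy_n ⇒ h·k1=z·y_n;  k2=λ(1+4/7z)y_n ⇒ h·k2=z(1+4/7z)y_n
  y_{n+1}/y_n = 1 + 3/4z + 1/4z(1+4/7z) = 1 + z + 1/7z²
  Hence R(z) = 1 + z + 1/7z².

Find x<0 with |R(x)|<1.
x=-0.85: |R|=0.2532
R=1: x+1/7x²=0 ⇒ x=−7=-7.0000; min R=1−1/(4·1/7)=-0.7500>−1
Confirm numerically:
  x=-6.293: |R|=0.36441 <1
  x=-5.551: |R|=0.14906 <1
  x=-5.514: |R|=0.17054 <1
  x=-3.789: |R|=0.73807 <1
  x=-7.569: |R|=1.61525 >1
  x=-7.139: |R|=1.14176 >1
  x=-7.090: |R|=1.09116 >1
Stable set (-7.0000, 0).

z* = -7.0000.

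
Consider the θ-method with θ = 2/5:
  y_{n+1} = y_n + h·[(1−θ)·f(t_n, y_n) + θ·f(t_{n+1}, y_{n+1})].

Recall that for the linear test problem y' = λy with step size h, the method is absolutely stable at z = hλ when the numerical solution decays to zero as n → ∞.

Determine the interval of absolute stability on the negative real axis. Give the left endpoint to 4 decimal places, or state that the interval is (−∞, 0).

(-10.0000, 0).

Test eqn y'=λy, z=hλ:
  y_{n+1} = y_n + z·[3/5·y_n + 2/5·y_{n+1}] ⇒ (1 − 2/5z)y_{n+1} = (1 + 3/5z)y_n
  R(z) = (1 + 3/5z)/(1 − 2/5z).

Solve |R(x)|<1 on ℝ⁻.
x=-0.91: |R|=0.3328
R=−1: 1+3/5x = −1+2/5x ⇒ -1/5x=2 ⇒ x=2/(-1/5)=-10.0000
Confirm numerically:
  x=-9.057: |R|=0.95920 <1
  x=-7.310: |R|=0.86290 <1
  x=-6.799: |R|=0.82788 <1
  x=-4.823: |R|=0.64652 <1
  x=-10.438: |R|=1.01693 >1
  x=-10.322: |R|=1.01256 >1
  x=-10.208: |R|=1.00818 >1
Stable set (-10.0000, 0).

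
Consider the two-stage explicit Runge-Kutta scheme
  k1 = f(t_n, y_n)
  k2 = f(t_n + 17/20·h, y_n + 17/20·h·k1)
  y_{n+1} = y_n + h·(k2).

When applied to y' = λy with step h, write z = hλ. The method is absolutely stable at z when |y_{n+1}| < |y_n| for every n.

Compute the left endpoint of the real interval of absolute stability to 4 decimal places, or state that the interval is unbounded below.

With y'=λy (z=hλ):
  k1=λy_n ⇒ h·k1=z·y_n;  k2=λ(1+17/20z)y_n ⇒ h·k2=z(1+17/20z)y_n
  y_{n+1}/y_n = 1 + z(1+17/20z) = 1 + z + 17/20z²
  so R(z) = 1 + z + 17/20z².

Need |R(x)|<1, x<0.
x=-0.79: |R|=0.7405
R=1: x+17/20x²=0 ⇒ x=−20/17=-1.1765; min R=1−1/(4·17/20)=0.7059>−1
Confirm numerically:
  x=-0.759: |R|=0.73067 <1
  x=-0.632: |R|=0.70751 <1
  x=-0.586: |R|=0.70589 <1
  x=-1.478: |R|=1.37881 >1
  x=-1.235: |R|=1.06144 >1
  x=-1.198: |R|=1.02192 >1
Stable set (-1.1765, 0).

z* = -1.1765.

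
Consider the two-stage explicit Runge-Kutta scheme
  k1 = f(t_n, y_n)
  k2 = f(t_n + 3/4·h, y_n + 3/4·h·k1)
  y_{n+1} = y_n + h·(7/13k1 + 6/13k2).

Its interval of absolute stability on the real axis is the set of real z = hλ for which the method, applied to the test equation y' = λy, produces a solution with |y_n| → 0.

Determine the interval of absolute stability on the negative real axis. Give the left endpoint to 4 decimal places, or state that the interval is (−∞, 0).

Set f=λy, z=hλ:
  k1=λy_n ⇒ h·k1=z·y_n;  k2=λ(1+3/4z)y_n ⇒ h·k2=z(1+3/4z)y_n
  y_{n+1}/y_n = 1 + 7/13z + 6/13z(1+3/4z) = 1 + z + 9/26z²
  R(z) = 1 + z + 9/26z².

Find x<0 with |R(x)|<1.
x=-1.05: |R|=0.3316
R=1: x+9/26x²=0 ⇒ x=−26/9=-2.8889; min R=1−1/(4·9/26)=0.2778>−1
Confirm numerically:
  x=-2.752: |R|=0.86960 <1
  x=-2.386: |R|=0.58465 <1
  x=-2.328: |R|=0.54801 <1
  x=-2.019: |R|=0.39205 <1
  x=-3.402: |R|=1.60425 >1
  x=-2.978: |R|=1.09186 >1
Interval (-2.8889, 0).

z∈(-2.8889,0).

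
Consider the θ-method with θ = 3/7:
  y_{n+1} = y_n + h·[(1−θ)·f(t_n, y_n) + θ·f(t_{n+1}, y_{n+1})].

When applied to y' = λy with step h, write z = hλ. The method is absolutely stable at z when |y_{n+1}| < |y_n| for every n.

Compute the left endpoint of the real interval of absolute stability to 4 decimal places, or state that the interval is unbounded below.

left endpoint -14.0000.

Set f=λy, z=hλ:
  y_{n+1} = y_n + z·[4/7·y_n + 3/7·y_{n+1}] ⇒ (1 − 3/7z)y_{n+1} = (1 + 4/7z)y_n
  Hence R(z) = (1 + 4/7z)/(1 − 3/7z).

Need |R(x)|<1, x<0.
x=-0.88: |R|=0.3610
R=−1: 1+4/7x = −1+3/7x ⇒ -1/7x=2 ⇒ x=2/(-1/7)=-14.0000
Confirm numerically:
  x=-10.666: |R|=0.91451 <1
  x=-7.436: |R|=0.77603 <1
  x=-6.265: |R|=0.70014 <1
  x=-14.342: |R|=1.00684 >1
  x=-14.183: |R|=1.00369 >1
So |R|<1 on (-14.0000, 0).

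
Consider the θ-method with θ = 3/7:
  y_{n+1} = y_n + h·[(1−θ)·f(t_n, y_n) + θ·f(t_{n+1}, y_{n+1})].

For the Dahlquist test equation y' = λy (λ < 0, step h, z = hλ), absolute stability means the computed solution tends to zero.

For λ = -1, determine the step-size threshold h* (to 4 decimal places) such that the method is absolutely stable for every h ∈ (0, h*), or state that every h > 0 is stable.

Set f=λy, z=hλ:
  y_{n+1} = y_n + z·[4/7·y_n + 3/7·y_{n+1}] ⇒ (1 − 3/7z)y_{n+1} = (1 + 4/7z)y_n
  R(z) = (1 + 4/7z)/(1 − 3/7z).

Solve |R(x)|<1 on ℝ⁻.
x=-1.16: |R|=0.2252
R=−1: 1+4/7x = −1+3/7x ⇒ -1/7x=2 ⇒ x=2/(-1/7)=-14.0000
Confirm numerically:
  x=-12.331: |R|=0.96206 <1
  x=-11.370: |R|=0.93603 <1
  x=-7.711: |R|=0.79129 <1
  x=-14.599: |R|=1.01179 >1
  x=-14.027: |R|=1.00055 >1
Interval (-14.0000, 0).

(-14.0000,0); λ=-1 ⇒ h* = (14)/1 = 14.0000.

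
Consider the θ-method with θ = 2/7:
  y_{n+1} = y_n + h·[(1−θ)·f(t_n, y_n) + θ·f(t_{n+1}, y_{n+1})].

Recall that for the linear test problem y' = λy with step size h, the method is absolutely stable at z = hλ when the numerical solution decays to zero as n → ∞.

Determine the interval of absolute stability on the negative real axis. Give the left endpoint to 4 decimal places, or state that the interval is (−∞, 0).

Set f=λy, z=hλ:
  y_{n+1} = y_n + z·[5/7·y_n + 2/7·y_{n+1}] ⇒ (1 − 2/7z)y_{n+1} = (1 + 5/7z)y_n
  R(z) = (1 + 5/7z)/(1 − 2/7z).

Boundary: |R(x)|=1, x<0.
x=-1.58: |R|=0.0886
R=−1: 1+5/7x = −1+2/7x ⇒ -3/7x=2 ⇒ x=2/(-3/7)=-4.6667
Confirm numerically:
  x=-3.823: |R|=0.82719 <1
  x=-2.729: |R|=0.53339 <1
  x=-1.936: |R|=0.24650 <1
  x=-5.030: |R|=1.06389 >1
  x=-4.886: |R|=1.03923 >1
So |R|<1 on (-4.6667, 0).

(-4.6667, 0).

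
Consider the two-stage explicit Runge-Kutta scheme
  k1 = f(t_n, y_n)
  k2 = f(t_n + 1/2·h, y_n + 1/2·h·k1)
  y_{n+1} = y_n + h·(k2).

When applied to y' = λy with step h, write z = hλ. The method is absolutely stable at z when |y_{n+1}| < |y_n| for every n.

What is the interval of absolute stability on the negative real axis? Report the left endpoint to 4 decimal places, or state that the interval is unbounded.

(-2.0000, 0).

With y'=λy (z=hλ):
  k1=λy_n ⇒ h·k1=z·y_n;  k2=λ(1+1/2z)y_n ⇒ h·k2=z(1+1/2z)y_n
  y_{n+1}/y_n = 1 + z(1+1/2z) = 1 + z + 1/2z²
  ⇒ R(z) = 1 + z + 1/2z².

Boundary: |R(x)|=1, x<0.
x=-1.1: |R|=0.5050
R=1: x+1/2x²=0 ⇒ x=−2=-2.0000; min R=1−1/(4·1/2)=0.5000>−1
Confirm numerically:
  x=-1.940: |R|=0.94180 <1
  x=-1.495: |R|=0.62251 <1
  x=-1.046: |R|=0.50106 <1
  x=-2.542: |R|=1.68888 >1
  x=-2.512: |R|=1.64307 >1
  x=-2.442: |R|=1.53968 >1
So |R|<1 on (-2.0000, 0).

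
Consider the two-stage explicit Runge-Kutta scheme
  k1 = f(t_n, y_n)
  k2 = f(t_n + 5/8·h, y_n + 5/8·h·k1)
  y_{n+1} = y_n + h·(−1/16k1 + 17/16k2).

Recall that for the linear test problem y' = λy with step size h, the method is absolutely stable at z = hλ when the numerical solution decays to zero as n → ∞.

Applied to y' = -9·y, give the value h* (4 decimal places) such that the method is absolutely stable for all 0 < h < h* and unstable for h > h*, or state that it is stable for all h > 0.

With y'=λy (z=hλ):
  k1=λy_n ⇒ h·k1=z·y_n;  k2=λ(1+5/8z)y_n ⇒ h·k2=z(1+5/8z)y_n
  y_{n+1}/y_n = 1 − 1/16z + 17/16z(1+5/8z) = 1 + z + 85/128z²
  R(z) = 1 + z + 85/128z².

Find x<0 with |R(x)|<1.
x=-0.6: |R|=0.6391
R=1: x+85/128x²=0 ⇒ x=−128/85=-1.5059; min R=1−1/(4·85/128)=0.6235>−1
Confirm numerically:
  x=-1.344: |R|=0.85552 <1
  x=-1.296: |R|=0.81937 <1
  x=-1.271: |R|=0.80175 <1
  x=-1.854: |R|=1.42859 >1
  x=-1.700: |R|=1.21914 >1
  x=-1.608: |R|=1.10904 >1
So |R|<1 on (-1.5059, 0).

(-1.5059,0); λ=-9 ⇒ h* = (128/85)/9 = 0.1673.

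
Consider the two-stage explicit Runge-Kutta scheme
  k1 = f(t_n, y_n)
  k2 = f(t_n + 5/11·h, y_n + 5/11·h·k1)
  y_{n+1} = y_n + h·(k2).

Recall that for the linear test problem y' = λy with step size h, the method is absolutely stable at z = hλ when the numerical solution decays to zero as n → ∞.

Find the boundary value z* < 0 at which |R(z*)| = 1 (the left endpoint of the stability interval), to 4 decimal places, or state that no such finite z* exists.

z* = -2.2000.

Test eqn y'=λy, z=hλ:
  k1=λy_n ⇒ h·k1=z·y_n;  k2=λ(1+5/11z)y_n ⇒ h·k2=z(1+5/11z)y_n
  y_{n+1}/y_n = 1 + z(1+5/11z) = 1 + z + 5/11z²
  Hence R(z) = 1 + z + 5/11z².

Need |R(x)|<1, x<0.
x=-1.14: |R|=0.4507
R=1: x+5/11x²=0 ⇒ x=−11/5=-2.2000; min R=1−1/(4·5/11)=0.4500>−1
Confirm numerically:
  x=-2.089: |R|=0.89460 <1
  x=-1.334: |R|=0.47489 <1
  x=-1.010: |R|=0.45368 <1
  x=-0.982: |R|=0.45633 <1
  x=-2.688: |R|=1.59625 >1
  x=-2.569: |R|=1.43089 >1
  x=-2.523: |R|=1.37042 >1
So |R|<1 on (-2.2000, 0).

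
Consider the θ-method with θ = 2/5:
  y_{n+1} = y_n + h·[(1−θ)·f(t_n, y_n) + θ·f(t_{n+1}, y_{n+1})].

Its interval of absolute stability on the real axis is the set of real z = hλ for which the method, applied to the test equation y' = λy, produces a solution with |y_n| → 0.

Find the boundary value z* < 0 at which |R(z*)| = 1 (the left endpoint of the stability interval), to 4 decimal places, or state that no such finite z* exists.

Set f=λy, z=hλ:
  y_{n+1} = y_n + z·[3/5·y_n + 2/5·y_{n+1}] ⇒ (1 − 2/5z)y_{n+1} = (1 + 3/5z)y_n
  ⇒ R(z) = (1 + 3/5z)/(1 − 2/5z).

Solve |R(x)|<1 on ℝ⁻.
x=-1.23: |R|=0.1756
R=−1: 1+3/5x = −1+2/5x ⇒ -1/5x=2 ⇒ x=2/(-1/5)=-10.0000
Confirm numerically:
  x=-9.573: |R|=0.98232 <1
  x=-5.385: |R|=0.70736 <1
  x=-5.166: |R|=0.68471 <1
  x=-10.292: |R|=1.01141 >1
  x=-10.170: |R|=1.00671 >1
Interval (-10.0000, 0).

z* = -10.0000.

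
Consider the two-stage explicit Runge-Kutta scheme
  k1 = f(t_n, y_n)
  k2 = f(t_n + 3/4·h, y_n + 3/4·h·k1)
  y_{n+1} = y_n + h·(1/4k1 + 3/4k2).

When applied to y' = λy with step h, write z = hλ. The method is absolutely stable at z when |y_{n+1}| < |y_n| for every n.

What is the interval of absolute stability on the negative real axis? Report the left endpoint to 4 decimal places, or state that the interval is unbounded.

With y'=λy (z=hλ):
  k1=λy_n ⇒ h·k1=z·y_n;  k2=λ(1+3/4z)y_n ⇒ h·k2=z(1+3/4z)y_n
  y_{n+1}/y_n = 1 + 1/4z + 3/4z(1+3/4z) = 1 + z + 9/16z²
  Hence R(z) = 1 + z + 9/16z².

Solve |R(x)|<1 on ℝ⁻.
x=-1.01: |R|=0.5638
R=1: x+9/16x²=0 ⇒ x=−16/9=-1.7778; min R=1−1/(4·9/16)=0.5556>−1
Confirm numerically:
  x=-1.564: |R|=0.81193 <1
  x=-1.530: |R|=0.78676 <1
  x=-1.304: |R|=0.65248 <1
  x=-0.811: |R|=0.55897 <1
  x=-2.232: |R|=1.57028 >1
  x=-1.941: |R|=1.17821 >1
Interval (-1.7778, 0).

z∈(-1.7778,0).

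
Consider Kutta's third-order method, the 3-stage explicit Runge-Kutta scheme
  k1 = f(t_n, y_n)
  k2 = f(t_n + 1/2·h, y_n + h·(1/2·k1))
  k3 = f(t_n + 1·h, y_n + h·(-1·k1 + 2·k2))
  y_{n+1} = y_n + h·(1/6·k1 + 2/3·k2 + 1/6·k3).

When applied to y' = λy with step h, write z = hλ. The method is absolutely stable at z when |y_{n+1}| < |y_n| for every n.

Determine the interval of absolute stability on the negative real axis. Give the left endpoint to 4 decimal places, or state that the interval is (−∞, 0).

z∈(-2.5127,0).

With y'=λy (z=hλ):
  order 3, 3-stage ⇒ R(z)=1+z+z^2/2+z^3/6
  (e.g. R(-1.76)=-0.11983, |R|=0.11983)

Find x<0 with |R(x)|<1.
x=-1.76: |R|=0.1198
|R(-2.5)|=0.9792 |R(-2.08)|=0.4166 |R(-0.5)|=0.6042
Bisect:
  x_lo=-2.8155 |R|=1.5717  x_hi=-0.3090 |R|=0.7338
  mid=-1.56223 |R|=0.02260 →hi
  mid=-2.18885 |R|=0.54113 →hi
  mid=-2.50215 |R|=0.98267 →hi
  mid=-2.65881 |R|=1.25681 →lo
  mid=-2.58048 |R|=1.11489 →lo
  mid=-2.54132 |R|=1.04760 →lo
  mid=-2.52174 |R|=1.01484 →lo
  ...
  [-2.51286,-2.51271] ⇒ x*=-2.5127
So |R|<1 on (-2.5127, 0).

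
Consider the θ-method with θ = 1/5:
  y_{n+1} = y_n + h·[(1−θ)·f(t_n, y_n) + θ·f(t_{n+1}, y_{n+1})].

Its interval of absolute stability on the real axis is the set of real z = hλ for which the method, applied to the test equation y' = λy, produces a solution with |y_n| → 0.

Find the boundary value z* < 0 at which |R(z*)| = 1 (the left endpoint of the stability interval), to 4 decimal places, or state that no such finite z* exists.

left endpoint -3.3333.

Test eqn y'=λy, z=hλ:
  y_{n+1} = y_n + z·[4/5·y_n + 1/5·y_{n+1}] ⇒ (1 − 1/5z)y_{n+1} = (1 + 4/5z)y_n
  R(z) = (1 + 4/5z)/(1 − 1/5z).

Boundary: |R(x)|=1, x<0.
x=-0.66: |R|=0.4170
R=−1: 1+4/5x = −1+1/5x ⇒ -3/5x=2 ⇒ x=2/(-3/5)=-3.3333
Confirm numerically:
  x=-2.716: |R|=0.75998 <1
  x=-2.523: |R|=0.67686 <1
  x=-1.447: |R|=0.12223 <1
  x=-3.535: |R|=1.07088 >1
  x=-3.439: |R|=1.03756 >1
Interval (-3.3333, 0).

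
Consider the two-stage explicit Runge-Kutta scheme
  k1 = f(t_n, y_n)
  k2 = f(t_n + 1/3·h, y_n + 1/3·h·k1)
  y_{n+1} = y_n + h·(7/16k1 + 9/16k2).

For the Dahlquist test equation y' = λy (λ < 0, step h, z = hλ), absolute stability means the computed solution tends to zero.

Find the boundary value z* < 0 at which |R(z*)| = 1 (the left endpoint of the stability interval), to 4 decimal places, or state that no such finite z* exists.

Test eqn y'=λy, z=hλ:
  k1=λy_n ⇒ h·k1=z·y_n;  k2=λ(1+1/3z)y_n ⇒ h·k2=z(1+1/3z)y_n
  y_{n+1}/y_n = 1 + 7/16z + 9/16z(1+1/3z) = 1 + z + 3/16z²
  Hence R(z) = 1 + z + 3/16z².

Boundary: |R(x)|=1, x<0.
x=-0.67: |R|=0.4142
R=1: x+3/16x²=0 ⇒ x=−16/3=-5.3333; min R=1−1/(4·3/16)=-0.3333>−1
Confirm numerically:
  x=-5.226: |R|=0.89483 <1
  x=-4.359: |R|=0.20367 <1
  x=-2.332: |R|=0.31233 <1
  x=-5.902: |R|=1.62930 >1
  x=-5.634: |R|=1.31762 >1
Stable set (-5.3333, 0).

left endpoint -5.3333.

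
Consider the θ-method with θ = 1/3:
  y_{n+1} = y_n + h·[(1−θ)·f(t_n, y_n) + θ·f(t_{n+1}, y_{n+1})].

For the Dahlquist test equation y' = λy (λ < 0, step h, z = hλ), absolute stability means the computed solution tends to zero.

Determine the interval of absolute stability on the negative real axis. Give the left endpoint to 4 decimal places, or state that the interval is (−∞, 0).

(-6.0000, 0).

With y'=λy (z=hλ):
  y_{n+1} = y_n + z·[2/3·y_n + 1/3·y_{n+1}] ⇒ (1 − 1/3z)y_{n+1} = (1 + 2/3z)y_n
  ⇒ R(z) = (1 + 2/3z)/(1 − 1/3z).

Boundary: |R(x)|=1, x<0.
x=-0.46: |R|=0.6012
R=−1: 1+2/3x = −1+1/3x ⇒ -1/3x=2 ⇒ x=2/(-1/3)=-6.0000
Confirm numerically:
  x=-4.855: |R|=0.85423 <1
  x=-4.511: |R|=0.80176 <1
  x=-2.883: |R|=0.47017 <1
  x=-6.538: |R|=1.05641 >1
  x=-6.105: |R|=1.01153 >1
So |R|<1 on (-6.0000, 0).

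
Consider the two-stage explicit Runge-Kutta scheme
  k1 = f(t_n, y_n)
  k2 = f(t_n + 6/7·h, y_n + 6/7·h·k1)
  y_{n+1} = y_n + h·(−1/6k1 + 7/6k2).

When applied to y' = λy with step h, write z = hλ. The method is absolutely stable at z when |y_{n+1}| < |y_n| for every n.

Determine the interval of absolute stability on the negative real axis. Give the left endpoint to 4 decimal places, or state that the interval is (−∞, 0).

(-1.0000, 0).

Test eqn y'=λy, z=hλ:
  k1=λy_n ⇒ h·k1=z·y_n;  k2=λ(1+6/7z)y_n ⇒ h·k2=z(1+6/7z)y_n
  y_{n+1}/y_n = 1 − 1/6z + 7/6z(1+6/7z) = 1 + z + z²
  so R(z) = 1 + z + z².

Solve |R(x)|<1 on ℝ⁻.
x=-1.55: |R|=1.8525
R=1: x+1x²=0 ⇒ x=−1=-1.0000; min R=1−1/(4·1)=0.7500>−1
Confirm numerically:
  x=-0.867: |R|=0.88469 <1
  x=-0.796: |R|=0.83762 <1
  x=-0.685: |R|=0.78423 <1
  x=-0.406: |R|=0.75884 <1
  x=-1.487: |R|=1.72417 >1
  x=-1.068: |R|=1.07262 >1
  x=-1.030: |R|=1.03090 >1
Stable set (-1.0000, 0).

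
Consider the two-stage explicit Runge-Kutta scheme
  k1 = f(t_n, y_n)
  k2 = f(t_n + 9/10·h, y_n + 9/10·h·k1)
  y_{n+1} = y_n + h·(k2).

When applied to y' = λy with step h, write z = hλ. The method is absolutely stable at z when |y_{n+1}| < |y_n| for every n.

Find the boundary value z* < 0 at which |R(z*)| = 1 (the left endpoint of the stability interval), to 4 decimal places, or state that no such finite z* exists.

On y'=λy, z=hλ:
  k1=λy_n ⇒ h·k1=z·y_n;  k2=λ(1+9/10z)y_n ⇒ h·k2=z(1+9/10z)y_n
  y_{n+1}/y_n = 1 + z(1+9/10z) = 1 + z + 9/10z²
  ⇒ R(z) = 1 + z + 9/10z².

Find x<0 with |R(x)|<1.
x=-1.48: |R|=1.4914
R=1: x+9/10x²=0 ⇒ x=−10/9=-1.1111; min R=1−1/(4·9/10)=0.7222>−1
Confirm numerically:
  x=-1.081: |R|=0.97070 <1
  x=-1.031: |R|=0.92566 <1
  x=-0.821: |R|=0.78564 <1
  x=-0.651: |R|=0.73042 <1
  x=-1.674: |R|=1.84805 >1
  x=-1.590: |R|=1.68529 >1
  x=-1.266: |R|=1.17648 >1
Interval (-1.1111, 0).

left endpoint -1.1111.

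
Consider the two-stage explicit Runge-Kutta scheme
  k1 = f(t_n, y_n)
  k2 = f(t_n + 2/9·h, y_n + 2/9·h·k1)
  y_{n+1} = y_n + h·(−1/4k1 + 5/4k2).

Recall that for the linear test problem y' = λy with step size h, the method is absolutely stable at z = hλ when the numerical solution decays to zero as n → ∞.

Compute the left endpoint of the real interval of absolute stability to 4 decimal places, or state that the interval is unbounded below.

left endpoint -3.6000.

Test eqn y'=λy, z=hλ:
  k1=λy_n ⇒ h·k1=z·y_n;  k2=λ(1+2/9z)y_n ⇒ h·k2=z(1+2/9z)y_n
  y_{n+1}/y_n = 1 − 1/4z + 5/4z(1+2/9z) = 1 + z + 5/18z²
  ⇒ R(z) = 1 + z + 5/18z².

Boundary: |R(x)|=1, x<0.
x=-1.54: |R|=0.1188
R=1: x+5/18x²=0 ⇒ x=−18/5=-3.6000; min R=1−1/(4·5/18)=0.1000>−1
Confirm numerically:
  x=-2.958: |R|=0.47249 <1
  x=-2.577: |R|=0.26770 <1
  x=-2.198: |R|=0.14400 <1
  x=-1.714: |R|=0.10205 <1
  x=-4.196: |R|=1.69467 >1
  x=-4.102: |R|=1.57200 >1
So |R|<1 on (-3.6000, 0).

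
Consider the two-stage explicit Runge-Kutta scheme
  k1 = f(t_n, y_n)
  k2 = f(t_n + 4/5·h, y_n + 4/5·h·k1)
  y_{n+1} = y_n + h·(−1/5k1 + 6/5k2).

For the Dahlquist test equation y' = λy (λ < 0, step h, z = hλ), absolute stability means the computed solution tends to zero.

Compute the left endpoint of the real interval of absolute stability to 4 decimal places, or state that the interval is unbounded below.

left endpoint -1.0417.

Test eqn y'=λy, z=hλ:
  k1=λy_n ⇒ h·k1=z·y_n;  k2=λ(1+4/5z)y_n ⇒ h·k2=z(1+4/5z)y_n
  y_{n+1}/y_n = 1 − 1/5z + 6/5z(1+4/5z) = 1 + z + 24/25z²
  so R(z) = 1 + z + 24/25z².

Find x<0 with |R(x)|<1.
x=-0.47: |R|=0.7421
R=1: x+24/25x²=0 ⇒ x=−25/24=-1.0417; min R=1−1/(4·24/25)=0.7396>−1
Confirm numerically:
  x=-1.003: |R|=0.96277 <1
  x=-0.853: |R|=0.84550 <1
  x=-0.768: |R|=0.79823 <1
  x=-0.763: |R|=0.79588 <1
  x=-1.639: |R|=1.93987 >1
  x=-1.396: |R|=1.47486 >1
Interval (-1.0417, 0).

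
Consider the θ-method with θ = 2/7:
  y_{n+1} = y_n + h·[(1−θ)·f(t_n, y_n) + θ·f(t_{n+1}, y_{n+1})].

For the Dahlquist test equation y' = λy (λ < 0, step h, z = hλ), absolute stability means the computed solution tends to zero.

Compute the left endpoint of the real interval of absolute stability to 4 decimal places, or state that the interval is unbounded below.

z* = -4.6667.

Set f=λy, z=hλ:
  y_{n+1} = y_n + z·[5/7·y_n + 2/7·y_{n+1}] ⇒ (1 − 2/7z)y_{n+1} = (1 + 5/7z)y_n
  R(z) = (1 + 5/7z)/(1 − 2/7z).

Find x<0 with |R(x)|<1.
x=-0.87: |R|=0.3032
R=−1: 1+5/7x = −1+2/7x ⇒ -3/7x=2 ⇒ x=2/(-3/7)=-4.6667
Confirm numerically:
  x=-4.257: |R|=0.92078 <1
  x=-3.295: |R|=0.69720 <1
  x=-3.287: |R|=0.69508 <1
  x=-2.545: |R|=0.47353 <1
  x=-5.205: |R|=1.09276 >1
  x=-5.054: |R|=1.06792 >1
  x=-4.965: |R|=1.05286 >1
Interval (-4.6667, 0).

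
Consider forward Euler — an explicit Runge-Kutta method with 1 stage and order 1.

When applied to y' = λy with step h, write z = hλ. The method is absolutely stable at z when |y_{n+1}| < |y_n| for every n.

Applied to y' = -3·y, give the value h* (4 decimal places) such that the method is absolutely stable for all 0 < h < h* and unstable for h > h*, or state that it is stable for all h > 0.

With y'=λy (z=hλ):
  order 1, 1-stage ⇒ R(z)=1+z
  (e.g. R(-0.47)=0.53000, |R|=0.53000)

Need |R(x)|<1, x<0.
x=-0.47: |R|=0.5300
|R(-2.06)|=1.0600 |R(-1.37)|=0.3700 |R(-0.7)|=0.3000
Bisect:
  x_lo=-2.8145 |R|=1.8145  x_hi=-0.2847 |R|=0.7153
  mid=-1.54961 |R|=0.54961 →hi
  mid=-2.18204 |R|=1.18204 →lo
  mid=-1.86583 |R|=0.86583 →hi
  mid=-2.02393 |R|=1.02393 →lo
  mid=-1.94488 |R|=0.94488 →hi
  mid=-1.98441 |R|=0.98441 →hi
  mid=-2.00417 |R|=1.00417 →lo
  mid=-1.99429 |R|=0.99429 →hi
  ...
  [-2.00000,-1.99985] ⇒ x*=-2.0000
So |R|<1 on (-2.0000, 0).

(-2.0000,0); λ=-3 ⇒ h* = 0.6667.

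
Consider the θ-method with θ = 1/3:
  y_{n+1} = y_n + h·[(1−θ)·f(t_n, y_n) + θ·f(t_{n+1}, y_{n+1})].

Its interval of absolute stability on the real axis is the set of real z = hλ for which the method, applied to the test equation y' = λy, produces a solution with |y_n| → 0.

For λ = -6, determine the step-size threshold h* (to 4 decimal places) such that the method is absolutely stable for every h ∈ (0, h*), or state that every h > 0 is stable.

With y'=λy (z=hλ):
  y_{n+1} = y_n + z·[2/3·y_n + 1/3·y_{n+1}] ⇒ (1 − 1/3z)y_{n+1} = (1 + 2/3z)y_n
  so R(z) = (1 + 2/3z)/(1 − 1/3z).

Need |R(x)|<1, x<0.
x=-1.72: |R|=0.0932
R=−1: 1+2/3x = −1+1/3x ⇒ -1/3x=2 ⇒ x=2/(-1/3)=-6.0000
Confirm numerically:
  x=-5.246: |R|=0.90856 <1
  x=-5.089: |R|=0.88738 <1
  x=-2.967: |R|=0.49170 <1
  x=-2.645: |R|=0.40567 <1
  x=-6.484: |R|=1.05103 >1
  x=-6.213: |R|=1.02312 >1
  x=-6.076: |R|=1.00837 >1
So |R|<1 on (-6.0000, 0).

(-6.0000,0); λ=-6 ⇒ h* = (6)/6 = 1.0000.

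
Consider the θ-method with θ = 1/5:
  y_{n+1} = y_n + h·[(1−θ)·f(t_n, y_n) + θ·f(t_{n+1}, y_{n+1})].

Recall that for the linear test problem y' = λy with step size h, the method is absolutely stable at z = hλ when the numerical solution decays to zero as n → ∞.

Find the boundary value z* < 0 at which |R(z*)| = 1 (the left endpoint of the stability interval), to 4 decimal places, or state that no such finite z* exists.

z* = -3.3333.

With y'=λy (z=hλ):
  y_{n+1} = y_n + z·[4/5·y_n + 1/5·y_{n+1}] ⇒ (1 − 1/5z)y_{n+1} = (1 + 4/5z)y_n
  Hence R(z) = (1 + 4/5z)/(1 − 1/5z).

Need |R(x)|<1, x<0.
x=-1.75: |R|=0.2963
R=−1: 1+4/5x = −1+1/5x ⇒ -3/5x=2 ⇒ x=2/(-3/5)=-3.3333
Confirm numerically:
  x=-2.010: |R|=0.43367 <1
  x=-1.884: |R|=0.36839 <1
  x=-1.691: |R|=0.26364 <1
  x=-1.534: |R|=0.17386 <1
  x=-3.657: |R|=1.11216 >1
  x=-3.475: |R|=1.05015 >1
Stable set (-3.3333, 0).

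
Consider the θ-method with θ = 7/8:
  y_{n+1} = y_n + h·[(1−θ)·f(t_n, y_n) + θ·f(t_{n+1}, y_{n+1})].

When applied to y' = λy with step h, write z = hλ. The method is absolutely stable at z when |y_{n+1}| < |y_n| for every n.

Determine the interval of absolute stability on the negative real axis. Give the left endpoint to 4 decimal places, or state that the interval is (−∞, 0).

interval (−∞, 0).

With y'=λy (z=hλ):
  y_{n+1} = y_n + z·[1/8·y_n + 7/8·y_{n+1}] ⇒ (1 − 7/8z)y_{n+1} = (1 + 1/8z)y_n
  Hence R(z) = (1 + 1/8z)/(1 − 7/8z).

Solve |R(x)|<1 on ℝ⁻.
x=-1.02: |R|=0.4610
x=-2: |R|=0.2727
x=-10: |R|=0.0256
x=-100: |R|=0.1299
θ=7/8≥1/2 ⇒ |1+1/8x|<|1−7/8x| ∀x<0 ⇒ unbounded interval.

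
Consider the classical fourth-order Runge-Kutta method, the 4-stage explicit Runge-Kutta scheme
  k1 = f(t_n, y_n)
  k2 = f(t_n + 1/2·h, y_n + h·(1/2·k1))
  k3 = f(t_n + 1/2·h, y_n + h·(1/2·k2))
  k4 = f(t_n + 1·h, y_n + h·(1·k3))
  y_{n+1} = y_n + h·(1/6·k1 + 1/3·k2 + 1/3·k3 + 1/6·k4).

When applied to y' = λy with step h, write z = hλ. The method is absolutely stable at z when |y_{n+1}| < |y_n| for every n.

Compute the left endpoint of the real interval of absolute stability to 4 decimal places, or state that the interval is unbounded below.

Set f=λy, z=hλ:
  order 4, 4-stage ⇒ R(z)=1+z+z^2/2+z^3/6+z^4/24
  (e.g. R(-0.36)=0.69772, |R|=0.69772)

Find x<0 with |R(x)|<1.
x=-0.36: |R|=0.6977
|R(-2.46)|=0.6106 |R(-1.95)|=0.3179 |R(-1.13)|=0.3359
Bisect:
  x_lo=-3.2020 |R|=1.8329  x_hi=-0.1642 |R|=0.8485
  mid=-1.68314 |R|=0.27303 →hi
  mid=-2.44259 |R|=0.59486 →hi
  mid=-2.82232 |R|=1.05727 →lo
  mid=-2.63246 |R|=0.79298 →hi
  mid=-2.72739 |R|=0.91615 →hi
  mid=-2.77485 |R|=0.98437 →hi
  mid=-2.79859 |R|=1.02023 →lo
  mid=-2.78672 |R|=1.00215 →lo
  mid=-2.78079 |R|=0.99323 →hi
  ...
  [-2.78542,-2.78524] ⇒ x*=-2.7853
Stable set (-2.7853, 0).

z* = -2.7853.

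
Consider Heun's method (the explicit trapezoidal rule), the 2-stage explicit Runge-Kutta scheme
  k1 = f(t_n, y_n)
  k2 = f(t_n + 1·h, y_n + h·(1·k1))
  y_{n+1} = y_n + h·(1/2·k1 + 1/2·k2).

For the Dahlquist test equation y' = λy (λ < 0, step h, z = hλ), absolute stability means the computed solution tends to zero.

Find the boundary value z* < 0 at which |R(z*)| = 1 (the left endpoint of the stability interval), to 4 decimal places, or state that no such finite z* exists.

With y'=λy (z=hλ):
  order 2, 2-stage ⇒ R(z)=1+z+z^2/2
  (e.g. R(-1.57)=0.66245, |R|=0.66245)

Find x<0 with |R(x)|<1.
x=-1.57: |R|=0.6624
|R(-2.24)|=1.2688 |R(-1.31)|=0.5481 |R(-0.58)|=0.5882
Bisect:
  x_lo=-2.3961 |R|=1.4745  x_hi=-0.3118 |R|=0.7368
  mid=-1.35393 |R|=0.56263 →hi
  mid=-1.87499 |R|=0.88281 →hi
  mid=-2.13553 |R|=1.14471 →lo
  mid=-2.00526 |R|=1.00527 →lo
  mid=-1.94013 |R|=0.94192 →hi
  mid=-1.97269 |R|=0.97307 →hi
  mid=-1.98898 |R|=0.98904 →hi
  mid=-1.99712 |R|=0.99712 →hi
  ...
  [-2.00004,-1.99992] ⇒ x*=-2.0000
Stable set (-2.0000, 0).

z* = -2.0000.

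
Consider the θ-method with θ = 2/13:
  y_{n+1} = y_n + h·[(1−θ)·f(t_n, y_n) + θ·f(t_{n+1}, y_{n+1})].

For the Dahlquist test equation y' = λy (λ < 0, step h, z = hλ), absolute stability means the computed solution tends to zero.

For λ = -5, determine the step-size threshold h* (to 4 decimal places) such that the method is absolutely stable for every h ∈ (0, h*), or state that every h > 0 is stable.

Set f=λy, z=hλ:
  y_{n+1} = y_n + z·[11/13·y_n + 2/13·y_{n+1}] ⇒ (1 − 2/13z)y_{n+1} = (1 + 11/13z)y_n
  R(z) = (1 + 11/13z)/(1 − 2/13z).

Need |R(x)|<1, x<0.
x=-1.34: |R|=0.1110
R=−1: 1+11/13x = −1+2/13x ⇒ -9/13x=2 ⇒ x=2/(-9/13)=-2.8889
Confirm numerically:
  x=-2.043: |R|=0.55443 <1
  x=-1.893: |R|=0.46604 <1
  x=-1.868: |R|=0.45100 <1
  x=-3.477: |R|=1.26526 >1
  x=-3.250: |R|=1.16667 >1
Interval (-2.8889, 0).

(-2.8889,0); λ=-5 ⇒ h* = (26/9)/5 = 0.5778.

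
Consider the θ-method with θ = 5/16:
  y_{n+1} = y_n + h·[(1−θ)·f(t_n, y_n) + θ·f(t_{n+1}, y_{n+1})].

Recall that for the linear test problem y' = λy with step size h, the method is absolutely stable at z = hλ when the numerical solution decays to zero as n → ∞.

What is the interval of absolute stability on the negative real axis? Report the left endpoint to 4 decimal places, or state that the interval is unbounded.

(-5.3333, 0).

On y'=λy, z=hλ:
  y_{n+1} = y_n + z·[11/16·y_n + 5/16·y_{n+1}] ⇒ (1 − 5/16z)y_{n+1} = (1 + 11/16z)y_n
  so R(z) = (1 + 11/16z)/(1 − 5/16z).

Solve |R(x)|<1 on ℝ⁻.
x=-0.51: |R|=0.5601
R=−1: 1+11/16x = −1+5/16x ⇒ -3/8x=2 ⇒ x=2/(-3/8)=-5.3333
Confirm numerically:
  x=-4.442: |R|=0.86004 <1
  x=-3.443: |R|=0.65853 <1
  x=-3.132: |R|=0.58282 <1
  x=-2.783: |R|=0.48848 <1
  x=-5.903: |R|=1.07510 >1
  x=-5.894: |R|=1.07398 >1
  x=-5.783: |R|=1.06007 >1
So |R|<1 on (-5.3333, 0).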